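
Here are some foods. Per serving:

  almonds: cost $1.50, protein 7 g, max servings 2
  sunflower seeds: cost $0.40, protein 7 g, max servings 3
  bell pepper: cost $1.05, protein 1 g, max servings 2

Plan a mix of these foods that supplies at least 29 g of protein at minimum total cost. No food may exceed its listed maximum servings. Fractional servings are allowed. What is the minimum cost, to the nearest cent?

$2.91

Cost per g of protein: sunflower seeds $0.0571, almonds $0.2143, bell pepper $1.0500.
Take 3 servings of sunflower seeds: +21.0 g protein for $1.20 (total $1.20, still need 8.0 g).
Take 1.143 servings of almonds: +8.0 g protein for $1.71 (total $2.91, still need 0.0 g).
Greedy by cheapest-per-g is optimal for a single linear constraint, so the minimum cost is $2.91.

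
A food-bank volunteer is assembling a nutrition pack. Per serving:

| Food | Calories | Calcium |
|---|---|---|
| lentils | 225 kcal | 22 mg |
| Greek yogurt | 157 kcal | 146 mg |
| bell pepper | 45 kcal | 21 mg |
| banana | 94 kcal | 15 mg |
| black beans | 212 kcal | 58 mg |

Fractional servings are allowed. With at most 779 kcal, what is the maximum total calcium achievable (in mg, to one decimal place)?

Calcium per kcal: Greek yogurt 0.9299, bell pepper 0.4667, black beans 0.2736, banana 0.1596, lentils 0.09778.
With no serving limits, spend the whole calories allowance on Greek yogurt: 779 kcal / 157 kcal × 146 mg = 724.4 mg.

724.4 mg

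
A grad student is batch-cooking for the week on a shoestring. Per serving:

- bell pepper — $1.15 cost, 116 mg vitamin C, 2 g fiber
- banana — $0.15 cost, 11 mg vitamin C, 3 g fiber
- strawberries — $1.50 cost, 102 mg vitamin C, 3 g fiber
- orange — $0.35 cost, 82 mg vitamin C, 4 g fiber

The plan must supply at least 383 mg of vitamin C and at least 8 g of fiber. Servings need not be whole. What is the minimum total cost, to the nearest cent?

$1.63

bell pepper only: max(383/116, 8/2) = 4 servings → $4.60.
banana only: max(383/11, 8/3) = 34.82 servings → $5.22.
strawberries only: max(383/102, 8/3) = 3.755 servings → $5.63.
orange only: max(383/82, 8/4) = 4.671 servings → $1.63.
bell pepper + banana with both tight: 3.255 servings and 0.4969 servings → $3.82.
bell pepper + strawberries with both tight: 2.312 servings and 1.125 servings → $4.35.
bell pepper + orange with both tight: 2.92 servings and 0.54 servings → $3.55.
banana + strawberries: intersection lies outside the first quadrant.
banana + orange with both targets exact would need a negative amount; discard.
strawberries + orange: the both-tight solution has a negative serving — not a feasible corner.
The minimum over all feasible corners is $1.63.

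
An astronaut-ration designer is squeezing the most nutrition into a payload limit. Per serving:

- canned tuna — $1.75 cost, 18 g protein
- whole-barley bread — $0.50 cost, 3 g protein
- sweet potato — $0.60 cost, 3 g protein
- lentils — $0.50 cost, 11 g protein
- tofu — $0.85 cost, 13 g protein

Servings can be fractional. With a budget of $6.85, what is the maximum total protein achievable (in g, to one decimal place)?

150.7 g

Protein per dollar: lentils 22, tofu 15.29, canned tuna 10.29, whole-barley bread 6, sweet potato 5.
With no serving limits, spend the whole cost allowance on lentils: $6.85 / $0.50 × 11 g = 150.7 g.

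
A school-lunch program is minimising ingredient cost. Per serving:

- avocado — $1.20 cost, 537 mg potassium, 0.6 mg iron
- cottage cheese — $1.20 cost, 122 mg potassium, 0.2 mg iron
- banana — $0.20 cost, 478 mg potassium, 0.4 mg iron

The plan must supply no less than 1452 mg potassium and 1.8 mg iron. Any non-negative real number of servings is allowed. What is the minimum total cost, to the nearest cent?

This is a tiny linear program; its minimum lies at a vertex of the feasible set. List the vertices and price them.
avocado only: max(1452/537, 1.8/0.6) = 3 servings → $3.60.
cottage cheese only: max(1452/122, 1.8/0.2) = 11.9 servings → $14.28.
banana only: max(1452/478, 1.8/0.4) = 4.5 servings → $0.90.
avocado + cottage cheese with both tight: 2.07 servings and 2.789 servings → $5.83.
avocado + banana: intersection lies outside the first quadrant.
cottage cheese + banana with both tight: 5.974 servings and 1.513 servings → $7.47.
So the least-cost plan costs $0.90.

$0.90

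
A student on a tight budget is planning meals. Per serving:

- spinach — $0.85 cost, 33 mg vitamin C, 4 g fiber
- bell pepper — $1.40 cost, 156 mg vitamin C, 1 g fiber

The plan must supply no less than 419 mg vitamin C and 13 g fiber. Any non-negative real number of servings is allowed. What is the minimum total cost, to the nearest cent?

spinach only: max(419/33, 13/4) = 12.7 servings → $10.79.
bell pepper only: max(419/156, 13/1) = 13 servings → $18.20.
spinach + bell pepper with both tight: 2.723 servings and 2.11 servings → $5.27.
So the least-cost plan costs $5.27.

$5.27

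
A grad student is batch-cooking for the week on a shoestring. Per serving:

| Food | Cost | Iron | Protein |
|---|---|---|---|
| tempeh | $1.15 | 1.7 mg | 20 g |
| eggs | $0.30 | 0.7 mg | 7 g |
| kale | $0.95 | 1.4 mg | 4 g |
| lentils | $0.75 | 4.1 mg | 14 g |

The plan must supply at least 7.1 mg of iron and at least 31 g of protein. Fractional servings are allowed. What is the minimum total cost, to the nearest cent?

$1.55

Compare the cost at each extreme point of the feasible region.
tempeh only: max(7.1/1.7, 31/20) = 4.176 servings → $4.80.
eggs only: max(7.1/0.7, 31/7) = 10.14 servings → $3.04.
kale only: max(7.1/1.4, 31/4) = 7.75 servings → $7.36.
lentils only: max(7.1/4.1, 31/14) = 2.214 servings → $1.66.
tempeh + eggs: the both-tight solution has a negative serving — not a feasible corner.
tempeh + kale with both tight: 0.7075 servings and 4.212 servings → $4.82.
tempeh + lentils with both tight: 0.4759 servings and 1.534 servings → $1.70.
eggs + kale with both tight: 2.143 servings and 4 servings → $4.44.
eggs + lentils with both tight: 1.466 servings and 1.481 servings → $1.55.
kale + lentils with both targets exact would need a negative amount; discard.
So the least-cost plan costs $1.55.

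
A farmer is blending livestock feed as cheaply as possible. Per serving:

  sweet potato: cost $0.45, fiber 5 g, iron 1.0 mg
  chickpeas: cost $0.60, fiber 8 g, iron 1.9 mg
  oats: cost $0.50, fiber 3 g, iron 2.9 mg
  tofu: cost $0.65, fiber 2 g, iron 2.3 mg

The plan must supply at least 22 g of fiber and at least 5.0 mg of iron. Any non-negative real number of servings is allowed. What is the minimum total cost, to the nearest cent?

$1.65

Minimising a linear cost over {fiber ≥ 22, iron ≥ 5.0, servings ≥ 0} — the optimum is at a vertex, using one or two foods.
sweet potato only: max(22/5, 5.0/1.0) = 5 servings → $2.25.
chickpeas only: max(22/8, 5.0/1.9) = 2.75 servings → $1.65.
oats only: max(22/3, 5.0/2.9) = 7.333 servings → $3.67.
tofu only: max(22/2, 5.0/2.3) = 11 servings → $7.15.
sweet potato + chickpeas with both tight: 1.2 servings and 2 servings → $1.74.
sweet potato + oats with both tight: 4.243 servings and 0.2609 servings → $2.04.
sweet potato + tofu with both tight: 4.274 servings and 0.3158 servings → $2.13.
chickpeas + oats with both targets exact would need a negative amount; discard.
chickpeas + tofu with both targets exact would need a negative amount; discard.
oats + tofu: the both-tight solution has a negative serving — not a feasible corner.
The minimum over all feasible corners is $1.65.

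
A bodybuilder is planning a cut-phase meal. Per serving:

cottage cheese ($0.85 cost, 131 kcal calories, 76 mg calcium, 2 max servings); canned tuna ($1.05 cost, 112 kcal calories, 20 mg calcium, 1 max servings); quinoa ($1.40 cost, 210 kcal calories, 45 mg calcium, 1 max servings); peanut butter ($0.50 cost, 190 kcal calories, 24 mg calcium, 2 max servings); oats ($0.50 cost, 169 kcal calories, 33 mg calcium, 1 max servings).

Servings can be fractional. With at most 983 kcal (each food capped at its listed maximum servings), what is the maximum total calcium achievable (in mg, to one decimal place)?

279.1 mg

Calcium per kcal: cottage cheese 0.5802, quinoa 0.2143, oats 0.1953, canned tuna 0.1786, peanut butter 0.1263.
Take 2 servings of cottage cheese: uses 262 kcal, +152.0 mg calcium (running total 152.0 mg).
Take 1 serving of quinoa: uses 210 kcal, +45.0 mg calcium (running total 197.0 mg).
Take 1 serving of oats: uses 169 kcal, +33.0 mg calcium (running total 230.0 mg).
Take 1 serving of canned tuna: uses 112 kcal, +20.0 mg calcium (running total 250.0 mg).
Take 1.211 servings of peanut butter: uses 230 kcal, +29.1 mg calcium (running total 279.1 mg).
Greedy by best ratio exhausts the calories allowance optimally: 279.1 mg.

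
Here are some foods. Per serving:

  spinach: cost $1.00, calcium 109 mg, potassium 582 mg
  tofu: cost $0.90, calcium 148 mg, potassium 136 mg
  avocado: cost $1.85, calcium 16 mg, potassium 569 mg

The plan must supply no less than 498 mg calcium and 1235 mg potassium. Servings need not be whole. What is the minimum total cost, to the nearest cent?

For a min-cost LP with two ≥-constraints, a basic feasible solution has at most two positive variables.
spinach only: max(498/109, 1235/582) = 4.569 servings → $4.57.
tofu only: max(498/148, 1235/136) = 9.081 servings → $8.17.
avocado only: max(498/16, 1235/569) = 31.12 servings → $57.58.
spinach + tofu with both tight: 1.613 servings and 2.177 servings → $3.57.
spinach + avocado with both targets exact would need a negative amount; discard.
tofu + avocado with both tight: 3.213 servings and 1.402 servings → $5.49.
The minimum over all feasible corners is $3.57.

$3.57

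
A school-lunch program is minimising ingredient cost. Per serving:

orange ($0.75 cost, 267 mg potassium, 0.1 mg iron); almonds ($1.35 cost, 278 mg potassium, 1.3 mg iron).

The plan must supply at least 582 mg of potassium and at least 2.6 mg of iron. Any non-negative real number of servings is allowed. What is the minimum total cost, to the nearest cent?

$2.77

At the optimum either one food covers both requirements or two foods hit both targets exactly; no other combination can be cheaper.
orange only: max(582/267, 2.6/0.1) = 26 servings → $19.50.
almonds only: max(582/278, 2.6/1.3) = 2.094 servings → $2.83.
orange + almonds with both tight: 0.1059 servings and 1.992 servings → $2.77.
The minimum over all feasible corners is $2.77.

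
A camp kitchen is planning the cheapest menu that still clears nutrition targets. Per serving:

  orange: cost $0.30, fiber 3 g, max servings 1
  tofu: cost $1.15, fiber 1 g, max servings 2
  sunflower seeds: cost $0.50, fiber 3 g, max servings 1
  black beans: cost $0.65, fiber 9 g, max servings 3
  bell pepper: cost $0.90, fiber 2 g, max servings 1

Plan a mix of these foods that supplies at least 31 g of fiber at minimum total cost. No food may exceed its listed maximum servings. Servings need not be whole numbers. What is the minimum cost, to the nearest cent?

Cost per g of fiber: black beans $0.0722, orange $0.1000, sunflower seeds $0.1667, bell pepper $0.4500, tofu $1.1500.
Take 3 servings of black beans: +27.0 g fiber for $1.95 (total $1.95, still need 4.0 g).
Take 1 serving of orange: +3.0 g fiber for $0.30 (total $2.25, still need 1.0 g).
Take 0.3333 servings of sunflower seeds: +1.0 g fiber for $0.17 (total $2.42, still need 0.0 g).
Greedy by cheapest-per-g is optimal for a single linear constraint, so the minimum cost is $2.42.

$2.42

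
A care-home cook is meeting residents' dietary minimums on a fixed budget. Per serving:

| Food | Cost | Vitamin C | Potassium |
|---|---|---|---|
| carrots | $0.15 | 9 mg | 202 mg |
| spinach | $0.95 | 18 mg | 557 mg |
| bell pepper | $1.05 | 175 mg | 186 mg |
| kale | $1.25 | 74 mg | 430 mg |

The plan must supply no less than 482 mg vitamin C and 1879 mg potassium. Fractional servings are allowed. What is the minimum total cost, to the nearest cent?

$3.57

Check every corner: each single food scaled to meet both minima, and each pair solved so both constraints bind.
carrots only: max(482/9, 1879/202) = 53.56 servings → $8.03.
spinach only: max(482/18, 1879/557) = 26.78 servings → $25.44.
bell pepper only: max(482/175, 1879/186) = 10.1 servings → $10.61.
kale only: max(482/74, 1879/430) = 6.514 servings → $8.14.
carrots + spinach: intersection lies outside the first quadrant.
carrots + bell pepper with both tight: 7.102 servings and 2.389 servings → $3.57.
carrots + kale: the both-tight solution has a negative serving — not a feasible corner.
spinach + bell pepper with both tight: 2.541 servings and 2.493 servings → $5.03.
spinach + kale with both targets exact would need a negative amount; discard.
bell pepper + kale with both tight: 1.109 servings and 3.89 servings → $6.03.
So the least-cost plan costs $3.57.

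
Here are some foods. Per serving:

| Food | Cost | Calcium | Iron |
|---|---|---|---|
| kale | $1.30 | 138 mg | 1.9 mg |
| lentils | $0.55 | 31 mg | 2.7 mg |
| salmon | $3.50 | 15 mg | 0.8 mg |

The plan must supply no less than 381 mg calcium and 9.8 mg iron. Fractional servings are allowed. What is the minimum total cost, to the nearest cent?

kale only: max(381/138, 9.8/1.9) = 5.158 servings → $6.71.
lentils only: max(381/31, 9.8/2.7) = 12.29 servings → $6.76.
salmon only: max(381/15, 9.8/0.8) = 25.4 servings → $88.90.
kale + lentils with both tight: 2.311 servings and 2.004 servings → $4.11.
kale + salmon with both tight: 1.927 servings and 7.674 servings → $29.36.
lentils + salmon with both targets exact would need a negative amount; discard.
So the least-cost plan costs $4.11.

$4.11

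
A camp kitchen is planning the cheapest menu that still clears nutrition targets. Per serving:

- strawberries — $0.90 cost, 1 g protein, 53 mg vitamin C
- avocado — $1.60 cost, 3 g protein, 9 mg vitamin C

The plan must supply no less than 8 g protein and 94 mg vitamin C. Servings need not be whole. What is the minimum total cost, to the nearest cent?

$4.78

The cheapest plan sits at a corner of the feasible region — with two constraints it uses at most two foods.
strawberries only: max(8/1, 94/53) = 8 servings → $7.20.
avocado only: max(8/3, 94/9) = 10.44 servings → $16.71.
strawberries + avocado with both tight: 1.4 servings and 2.2 servings → $4.78.
So the least-cost plan costs $4.78.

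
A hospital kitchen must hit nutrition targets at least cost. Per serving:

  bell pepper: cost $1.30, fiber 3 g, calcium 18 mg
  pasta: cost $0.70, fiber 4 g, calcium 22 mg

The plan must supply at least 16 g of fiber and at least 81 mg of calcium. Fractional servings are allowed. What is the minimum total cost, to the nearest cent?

$2.80

The cheapest plan sits at a corner of the feasible region — with two constraints it uses at most two foods.
bell pepper only: max(16/3, 81/18) = 5.333 servings → $6.93.
pasta only: max(16/4, 81/22) = 4 servings → $2.80.
bell pepper + pasta: intersection lies outside the first quadrant.
Cheapest feasible corner: $2.80.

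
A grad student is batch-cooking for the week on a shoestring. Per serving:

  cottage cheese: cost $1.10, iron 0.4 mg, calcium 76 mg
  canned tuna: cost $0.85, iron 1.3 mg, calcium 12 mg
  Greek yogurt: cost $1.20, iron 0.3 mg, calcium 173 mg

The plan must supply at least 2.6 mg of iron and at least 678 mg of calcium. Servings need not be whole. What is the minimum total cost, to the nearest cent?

With two linear requirements the optimum uses one or two foods; enumerate the corners.
cottage cheese only: max(2.6/0.4, 678/76) = 8.921 servings → $9.81.
canned tuna only: max(2.6/1.3, 678/12) = 56.5 servings → $48.02.
Greek yogurt only: max(2.6/0.3, 678/173) = 8.667 servings → $10.40.
cottage cheese + canned tuna: the both-tight solution has a negative serving — not a feasible corner.
cottage cheese + Greek yogurt with both tight: 5.31 servings and 1.586 servings → $7.74.
canned tuna + Greek yogurt with both tight: 1.113 servings and 3.842 servings → $5.56.
The minimum over all feasible corners is $5.56.

$5.56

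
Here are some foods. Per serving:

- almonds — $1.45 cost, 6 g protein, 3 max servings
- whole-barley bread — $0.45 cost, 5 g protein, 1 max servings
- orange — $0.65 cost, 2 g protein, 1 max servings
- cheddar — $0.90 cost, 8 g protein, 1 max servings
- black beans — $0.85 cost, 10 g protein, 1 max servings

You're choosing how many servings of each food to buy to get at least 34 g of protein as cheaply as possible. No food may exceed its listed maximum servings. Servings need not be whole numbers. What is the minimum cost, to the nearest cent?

$4.86

Cost per g of protein: black beans $0.0850, whole-barley bread $0.0900, cheddar $0.1125, almonds $0.2417, orange $0.3250.
Take 1 serving of black beans: +10.0 g protein for $0.85 (total $0.85, still need 24.0 g).
Take 1 serving of whole-barley bread: +5.0 g protein for $0.45 (total $1.30, still need 19.0 g).
Take 1 serving of cheddar: +8.0 g protein for $0.90 (total $2.20, still need 11.0 g).
Take 1.833 servings of almonds: +11.0 g protein for $2.66 (total $4.86, still need 0.0 g).
Greedy by cheapest-per-g is optimal for a single linear constraint, so the minimum cost is $4.86.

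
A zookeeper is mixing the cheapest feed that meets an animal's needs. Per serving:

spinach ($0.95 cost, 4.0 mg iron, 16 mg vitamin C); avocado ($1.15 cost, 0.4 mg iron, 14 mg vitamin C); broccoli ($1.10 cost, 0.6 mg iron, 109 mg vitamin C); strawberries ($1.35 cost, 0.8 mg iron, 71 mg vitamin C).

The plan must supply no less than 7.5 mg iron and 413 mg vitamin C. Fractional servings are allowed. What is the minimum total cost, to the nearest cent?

spinach only: max(7.5/4.0, 413/16) = 25.81 servings → $24.52.
avocado only: max(7.5/0.4, 413/14) = 29.5 servings → $33.92.
broccoli only: max(7.5/0.6, 413/109) = 12.5 servings → $13.75.
strawberries only: max(7.5/0.8, 413/71) = 9.375 servings → $12.66.
spinach + avocado: the both-tight solution has a negative serving — not a feasible corner.
spinach + broccoli with both tight: 1.336 servings and 3.593 servings → $5.22.
spinach + strawberries with both tight: 0.7452 servings and 5.649 servings → $8.33.
avocado + broccoli with both tight: 16.18 servings and 1.71 servings → $20.49.
avocado + strawberries with both tight: 11.75 servings and 3.5 servings → $18.24.
broccoli + strawberries: intersection lies outside the first quadrant.
So the least-cost plan costs $5.22.

$5.22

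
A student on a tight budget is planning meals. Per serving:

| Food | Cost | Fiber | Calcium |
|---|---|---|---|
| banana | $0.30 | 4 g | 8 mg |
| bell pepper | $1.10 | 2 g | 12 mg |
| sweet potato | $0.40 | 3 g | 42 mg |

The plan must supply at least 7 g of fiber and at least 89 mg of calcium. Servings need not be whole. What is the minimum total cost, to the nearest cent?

banana only: max(7/4, 89/8) = 11.12 servings → $3.34.
bell pepper only: max(7/2, 89/12) = 7.417 servings → $8.16.
sweet potato only: max(7/3, 89/42) = 2.333 servings → $0.93.
banana + bell pepper: the both-tight solution has a negative serving — not a feasible corner.
banana + sweet potato with both tight: 0.1875 servings and 2.083 servings → $0.89.
bell pepper + sweet potato with both tight: 0.5625 servings and 1.958 servings → $1.40.
The minimum over all feasible corners is $0.89.

$0.89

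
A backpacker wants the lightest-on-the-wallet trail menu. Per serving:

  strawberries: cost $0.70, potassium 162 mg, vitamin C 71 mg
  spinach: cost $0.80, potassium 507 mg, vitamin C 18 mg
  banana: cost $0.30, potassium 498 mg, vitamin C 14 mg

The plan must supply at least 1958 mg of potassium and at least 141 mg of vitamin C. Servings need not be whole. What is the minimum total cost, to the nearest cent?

$1.96

A basic optimal solution has at most two foods positive. Try each food alone and each pair with both targets met exactly.
strawberries only: max(1958/162, 141/71) = 12.09 servings → $8.46.
spinach only: max(1958/507, 141/18) = 7.833 servings → $6.27.
banana only: max(1958/498, 141/14) = 10.07 servings → $3.02.
strawberries + spinach with both tight: 1.096 servings and 3.512 servings → $3.58.
strawberries + banana with both tight: 1.294 servings and 3.511 servings → $1.96.
spinach + banana: intersection lies outside the first quadrant.
Cheapest feasible corner: $1.96.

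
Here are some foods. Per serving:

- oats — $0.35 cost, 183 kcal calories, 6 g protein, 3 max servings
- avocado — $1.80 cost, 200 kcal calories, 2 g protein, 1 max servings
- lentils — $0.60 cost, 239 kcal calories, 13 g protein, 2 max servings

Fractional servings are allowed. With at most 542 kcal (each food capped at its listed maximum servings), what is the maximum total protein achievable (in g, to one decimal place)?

Protein per kcal: lentils 0.05439, oats 0.03279, avocado 0.01.
Take 2 servings of lentils: uses 478 kcal, +26.0 g protein (running total 26.0 g).
Take 0.3497 servings of oats: uses 64 kcal, +2.1 g protein (running total 28.1 g).
Greedy by best ratio exhausts the calories allowance optimally: 28.1 g.

28.1 g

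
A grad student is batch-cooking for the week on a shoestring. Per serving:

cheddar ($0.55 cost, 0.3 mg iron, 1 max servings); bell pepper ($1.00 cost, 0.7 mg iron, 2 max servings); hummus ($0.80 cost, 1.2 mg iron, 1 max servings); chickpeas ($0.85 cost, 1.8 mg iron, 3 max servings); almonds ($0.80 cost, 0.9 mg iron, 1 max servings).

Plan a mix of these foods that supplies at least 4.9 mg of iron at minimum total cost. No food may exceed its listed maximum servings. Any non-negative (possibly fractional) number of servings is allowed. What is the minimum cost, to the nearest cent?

Cost per mg of iron: chickpeas $0.4722, hummus $0.6667, almonds $0.8889, bell pepper $1.4286, cheddar $1.8333.
Take 2.722 servings of chickpeas: +4.9 mg iron for $2.31 (total $2.31, still need 0.0 mg).
Filling from the cheapest source first is optimal under one linear minimum: $2.31.

$2.31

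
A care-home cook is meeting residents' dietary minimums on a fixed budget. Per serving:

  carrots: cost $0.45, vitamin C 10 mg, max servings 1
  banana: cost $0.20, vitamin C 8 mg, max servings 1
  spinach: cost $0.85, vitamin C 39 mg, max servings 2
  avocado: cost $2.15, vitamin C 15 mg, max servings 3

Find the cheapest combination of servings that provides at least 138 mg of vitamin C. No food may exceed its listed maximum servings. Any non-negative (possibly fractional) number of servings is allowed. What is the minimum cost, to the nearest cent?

$8.37

Cost per mg of vitamin C: spinach $0.0218, banana $0.0250, carrots $0.0450, avocado $0.1433.
Take 2 servings of spinach: +78.0 mg vitamin C for $1.70 (total $1.70, still need 60.0 mg).
Take 1 serving of banana: +8.0 mg vitamin C for $0.20 (total $1.90, still need 52.0 mg).
Take 1 serving of carrots: +10.0 mg vitamin C for $0.45 (total $2.35, still need 42.0 mg).
Take 2.8 servings of avocado: +42.0 mg vitamin C for $6.02 (total $8.37, still need 0.0 mg).
Greedy by cheapest-per-mg is optimal for a single linear constraint, so the minimum cost is $8.37.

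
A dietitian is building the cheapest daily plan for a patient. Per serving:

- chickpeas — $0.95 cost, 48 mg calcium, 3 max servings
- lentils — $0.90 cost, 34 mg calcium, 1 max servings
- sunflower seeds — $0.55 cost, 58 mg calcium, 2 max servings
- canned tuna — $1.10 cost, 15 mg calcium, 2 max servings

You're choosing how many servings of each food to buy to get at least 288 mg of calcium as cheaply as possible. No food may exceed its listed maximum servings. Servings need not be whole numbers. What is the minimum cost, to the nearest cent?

$4.69

Cost per mg of calcium: sunflower seeds $0.0095, chickpeas $0.0198, lentils $0.0265, canned tuna $0.0733.
Take 2 servings of sunflower seeds: +116.0 mg calcium for $1.10 (total $1.10, still need 172.0 mg).
Take 3 servings of chickpeas: +144.0 mg calcium for $2.85 (total $3.95, still need 28.0 mg).
Take 0.8235 servings of lentils: +28.0 mg calcium for $0.74 (total $4.69, still need 0.0 mg).
Filling from the cheapest source first is optimal under one linear minimum: $4.69.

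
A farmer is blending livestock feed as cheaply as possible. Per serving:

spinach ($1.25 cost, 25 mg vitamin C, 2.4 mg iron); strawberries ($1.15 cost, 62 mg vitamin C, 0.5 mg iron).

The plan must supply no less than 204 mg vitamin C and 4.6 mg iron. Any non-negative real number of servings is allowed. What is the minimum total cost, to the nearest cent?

This is a tiny linear program; its minimum lies at a vertex of the feasible set. List the vertices and price them.
spinach only: max(204/25, 4.6/2.4) = 8.16 servings → $10.20.
strawberries only: max(204/62, 4.6/0.5) = 9.2 servings → $10.58.
spinach + strawberries with both tight: 1.344 servings and 2.748 servings → $4.84.
Cheapest feasible corner: $4.84.

$4.84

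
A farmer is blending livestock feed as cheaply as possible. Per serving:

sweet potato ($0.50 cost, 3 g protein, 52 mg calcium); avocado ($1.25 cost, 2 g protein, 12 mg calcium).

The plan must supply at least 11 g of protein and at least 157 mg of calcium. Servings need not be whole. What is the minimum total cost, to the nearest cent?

At the optimum either one food covers both requirements or two foods hit both targets exactly; no other combination can be cheaper.
sweet potato only: max(11/3, 157/52) = 3.667 servings → $1.83.
avocado only: max(11/2, 157/12) = 13.08 servings → $16.35.
sweet potato + avocado with both tight: 2.676 servings and 1.485 servings → $3.19.
Cheapest feasible corner: $1.83.

$1.83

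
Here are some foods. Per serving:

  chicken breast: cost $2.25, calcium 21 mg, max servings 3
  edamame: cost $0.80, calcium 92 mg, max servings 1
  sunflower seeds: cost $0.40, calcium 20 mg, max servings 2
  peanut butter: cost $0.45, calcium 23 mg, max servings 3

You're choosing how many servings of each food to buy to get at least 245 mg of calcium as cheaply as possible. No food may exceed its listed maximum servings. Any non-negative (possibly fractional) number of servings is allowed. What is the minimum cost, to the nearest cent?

$7.66

Cost per mg of calcium: edamame $0.0087, peanut butter $0.0196, sunflower seeds $0.0200, chicken breast $0.1071.
Take 1 serving of edamame: +92.0 mg calcium for $0.80 (total $0.80, still need 153.0 mg).
Take 3 servings of peanut butter: +69.0 mg calcium for $1.35 (total $2.15, still need 84.0 mg).
Take 2 servings of sunflower seeds: +40.0 mg calcium for $0.80 (total $2.95, still need 44.0 mg).
Take 2.095 servings of chicken breast: +44.0 mg calcium for $4.71 (total $7.66, still need 0.0 mg).
Greedy by cheapest-per-mg is optimal for a single linear constraint, so the minimum cost is $7.66.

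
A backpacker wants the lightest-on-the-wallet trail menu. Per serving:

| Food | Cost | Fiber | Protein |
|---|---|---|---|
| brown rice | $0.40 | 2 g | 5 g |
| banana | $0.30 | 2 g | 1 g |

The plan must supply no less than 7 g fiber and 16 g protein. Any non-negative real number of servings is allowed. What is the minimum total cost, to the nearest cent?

A basic optimal solution has at most two foods positive. Try each food alone and each pair with both targets met exactly.
brown rice only: max(7/2, 16/5) = 3.5 servings → $1.40.
banana only: max(7/2, 16/1) = 16 servings → $4.80.
brown rice + banana with both tight: 3.125 servings and 0.375 servings → $1.36.
Cheapest feasible corner: $1.36.

$1.36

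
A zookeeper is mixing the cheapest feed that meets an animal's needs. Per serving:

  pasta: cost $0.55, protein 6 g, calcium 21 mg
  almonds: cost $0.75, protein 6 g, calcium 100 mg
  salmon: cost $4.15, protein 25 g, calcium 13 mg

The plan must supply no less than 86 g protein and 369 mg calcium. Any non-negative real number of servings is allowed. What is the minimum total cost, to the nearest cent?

$8.06

Check every corner: each single food scaled to meet both minima, and each pair solved so both constraints bind.
pasta only: max(86/6, 369/21) = 17.57 servings → $9.66.
almonds only: max(86/6, 369/100) = 14.33 servings → $10.75.
salmon only: max(86/25, 369/13) = 28.38 servings → $117.80.
pasta + almonds with both tight: 13.47 servings and 0.8608 servings → $8.06.
pasta + salmon: the both-tight solution has a negative serving — not a feasible corner.
almonds + salmon with both tight: 3.347 servings and 2.637 servings → $13.45.
The minimum over all feasible corners is $8.06.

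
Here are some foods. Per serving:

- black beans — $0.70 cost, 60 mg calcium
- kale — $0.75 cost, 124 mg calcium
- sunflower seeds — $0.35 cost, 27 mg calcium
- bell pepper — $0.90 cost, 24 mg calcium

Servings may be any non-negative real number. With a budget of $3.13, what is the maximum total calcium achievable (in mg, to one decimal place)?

517.5 mg

Calcium per dollar: kale 165.3, black beans 85.71, sunflower seeds 77.14, bell pepper 26.67.
With no serving limits, spend the whole cost allowance on kale: $3.13 / $0.75 × 124 mg = 517.5 mg.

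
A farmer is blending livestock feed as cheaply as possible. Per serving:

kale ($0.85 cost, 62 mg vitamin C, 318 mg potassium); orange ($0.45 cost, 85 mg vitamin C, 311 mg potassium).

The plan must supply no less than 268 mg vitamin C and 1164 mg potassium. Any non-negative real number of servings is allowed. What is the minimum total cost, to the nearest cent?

kale only: max(268/62, 1164/318) = 4.323 servings → $3.67.
orange only: max(268/85, 1164/311) = 3.743 servings → $1.68.
kale + orange with both tight: 2.012 servings and 1.685 servings → $2.47.
The minimum over all feasible corners is $1.68.

$1.68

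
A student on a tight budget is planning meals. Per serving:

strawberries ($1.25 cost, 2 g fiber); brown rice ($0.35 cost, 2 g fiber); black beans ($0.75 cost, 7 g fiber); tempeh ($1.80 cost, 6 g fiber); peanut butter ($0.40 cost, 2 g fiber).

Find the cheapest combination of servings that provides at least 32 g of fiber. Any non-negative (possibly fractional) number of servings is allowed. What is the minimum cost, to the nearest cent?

Cost per g of fiber: black beans $0.1071, brown rice $0.1750, peanut butter $0.2000, tempeh $0.3000, strawberries $0.6250.
With no serving limits, use only black beans: 32 g / 7 g = 4.571 servings × $0.75 = $3.43.

$3.43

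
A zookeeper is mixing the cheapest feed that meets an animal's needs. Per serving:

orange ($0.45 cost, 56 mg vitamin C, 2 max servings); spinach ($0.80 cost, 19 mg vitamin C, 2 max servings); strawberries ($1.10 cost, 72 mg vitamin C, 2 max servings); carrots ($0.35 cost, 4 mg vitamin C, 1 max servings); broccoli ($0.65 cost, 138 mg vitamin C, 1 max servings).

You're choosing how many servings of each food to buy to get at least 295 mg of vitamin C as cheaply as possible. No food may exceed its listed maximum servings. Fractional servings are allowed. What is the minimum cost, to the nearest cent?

$2.24

Cost per mg of vitamin C: broccoli $0.0047, orange $0.0080, strawberries $0.0153, spinach $0.0421, carrots $0.0875.
Take 1 serving of broccoli: +138.0 mg vitamin C for $0.65 (total $0.65, still need 157.0 mg).
Take 2 servings of orange: +112.0 mg vitamin C for $0.90 (total $1.55, still need 45.0 mg).
Take 0.625 servings of strawberries: +45.0 mg vitamin C for $0.69 (total $2.24, still need 0.0 mg).
Greedy by cheapest-per-mg is optimal for a single linear constraint, so the minimum cost is $2.24.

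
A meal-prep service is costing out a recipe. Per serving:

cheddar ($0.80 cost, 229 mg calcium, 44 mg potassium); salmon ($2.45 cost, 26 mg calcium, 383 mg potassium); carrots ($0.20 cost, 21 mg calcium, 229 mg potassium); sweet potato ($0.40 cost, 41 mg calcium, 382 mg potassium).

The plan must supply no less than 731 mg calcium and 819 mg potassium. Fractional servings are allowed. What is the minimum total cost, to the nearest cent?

Compare the cost at each extreme point of the feasible region.
cheddar only: max(731/229, 819/44) = 18.61 servings → $14.89.
salmon only: max(731/26, 819/383) = 28.12 servings → $68.88.
carrots only: max(731/21, 819/229) = 34.81 servings → $6.96.
sweet potato only: max(731/41, 819/382) = 17.83 servings → $7.13.
cheddar + salmon with both tight: 2.988 servings and 1.795 servings → $6.79.
cheddar + carrots with both tight: 2.916 servings and 3.016 servings → $2.94.
cheddar + sweet potato with both tight: 2.867 servings and 1.814 servings → $3.02.
salmon + carrots: the both-tight solution has a negative serving — not a feasible corner.
salmon + sweet potato with both targets exact would need a negative amount; discard.
carrots + sweet potato: the both-tight solution has a negative serving — not a feasible corner.
The minimum over all feasible corners is $2.94.

$2.94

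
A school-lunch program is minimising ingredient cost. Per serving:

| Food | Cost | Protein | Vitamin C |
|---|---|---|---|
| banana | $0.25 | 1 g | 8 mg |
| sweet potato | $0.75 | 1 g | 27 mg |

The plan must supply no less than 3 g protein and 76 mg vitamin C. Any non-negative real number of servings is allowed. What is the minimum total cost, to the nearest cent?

An LP optimum is at a vertex; with two nutrient constraints at most two foods are used. Check each candidate.
banana only: max(3/1, 76/8) = 9.5 servings → $2.38.
sweet potato only: max(3/1, 76/27) = 3 servings → $2.25.
banana + sweet potato with both tight: 0.2632 servings and 2.737 servings → $2.12.
The minimum over all feasible corners is $2.12.

$2.12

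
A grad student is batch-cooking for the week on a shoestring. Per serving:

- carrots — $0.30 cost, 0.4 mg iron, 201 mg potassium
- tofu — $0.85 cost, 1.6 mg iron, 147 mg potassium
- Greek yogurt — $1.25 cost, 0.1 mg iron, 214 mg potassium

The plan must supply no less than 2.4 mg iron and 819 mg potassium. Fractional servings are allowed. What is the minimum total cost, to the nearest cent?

At the optimum either one food covers both requirements or two foods hit both targets exactly; no other combination can be cheaper.
carrots only: max(2.4/0.4, 819/201) = 6 servings → $1.80.
tofu only: max(2.4/1.6, 819/147) = 5.571 servings → $4.74.
Greek yogurt only: max(2.4/0.1, 819/214) = 24 servings → $30.00.
carrots + tofu with both tight: 3.644 servings and 0.589 servings → $1.59.
carrots + Greek yogurt with both targets exact would need a negative amount; discard.
tofu + Greek yogurt with both tight: 1.317 servings and 2.922 servings → $4.77.
So the least-cost plan costs $1.59.

$1.59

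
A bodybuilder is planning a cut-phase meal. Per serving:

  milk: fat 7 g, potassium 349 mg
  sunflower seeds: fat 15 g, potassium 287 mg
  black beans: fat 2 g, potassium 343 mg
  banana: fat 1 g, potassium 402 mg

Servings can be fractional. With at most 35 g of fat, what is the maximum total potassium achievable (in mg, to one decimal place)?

14070.0 mg

Potassium per g fat: banana 402, black beans 171.5, milk 49.86, sunflower seeds 19.13.
With no serving limits, spend the whole fat allowance on banana: 35 g / 1 g × 402 mg = 14070.0 mg.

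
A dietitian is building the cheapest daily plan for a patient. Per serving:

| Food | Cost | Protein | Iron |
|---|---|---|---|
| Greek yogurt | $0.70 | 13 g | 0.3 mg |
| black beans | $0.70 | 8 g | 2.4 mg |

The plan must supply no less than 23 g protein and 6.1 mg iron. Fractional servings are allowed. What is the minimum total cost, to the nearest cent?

$1.92

Two binding constraints pin down two serving amounts, so the optimal mix uses at most two foods. The candidates are each food alone (scaled to the tighter of protein/iron) and each pair with both constraints tight.
Greek yogurt only: max(23/13, 6.1/0.3) = 20.33 servings → $14.23.
black beans only: max(23/8, 6.1/2.4) = 2.875 servings → $2.01.
Greek yogurt + black beans with both tight: 0.2222 servings and 2.514 servings → $1.92.
So the least-cost plan costs $1.92.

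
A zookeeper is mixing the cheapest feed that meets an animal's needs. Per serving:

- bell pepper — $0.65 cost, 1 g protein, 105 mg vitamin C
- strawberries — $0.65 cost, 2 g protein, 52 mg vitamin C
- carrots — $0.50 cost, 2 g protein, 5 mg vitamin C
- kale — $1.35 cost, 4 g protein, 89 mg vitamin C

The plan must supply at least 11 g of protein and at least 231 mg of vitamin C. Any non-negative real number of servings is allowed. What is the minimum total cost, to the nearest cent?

$3.40

The cheapest plan sits at a corner of the feasible region — with two constraints it uses at most two foods.
bell pepper only: max(11/1, 231/105) = 11 servings → $7.15.
strawberries only: max(11/2, 231/52) = 5.5 servings → $3.58.
carrots only: max(11/2, 231/5) = 46.2 servings → $23.10.
kale only: max(11/4, 231/89) = 2.75 servings → $3.71.
bell pepper + strawberries: the both-tight solution has a negative serving — not a feasible corner.
bell pepper + carrots with both tight: 1.985 servings and 4.507 servings → $3.54.
bell pepper + kale: the both-tight solution has a negative serving — not a feasible corner.
strawberries + carrots with both tight: 4.33 servings and 1.17 servings → $3.40.
strawberries + kale with both targets exact would need a negative amount; discard.
carrots + kale with both tight: 0.3481 servings and 2.576 servings → $3.65.
So the least-cost plan costs $3.40.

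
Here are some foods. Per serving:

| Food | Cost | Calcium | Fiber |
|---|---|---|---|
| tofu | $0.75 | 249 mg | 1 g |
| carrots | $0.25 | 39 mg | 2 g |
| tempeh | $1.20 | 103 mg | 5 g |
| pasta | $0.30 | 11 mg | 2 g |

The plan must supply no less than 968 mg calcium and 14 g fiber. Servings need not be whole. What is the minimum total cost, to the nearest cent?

$3.64

At the optimum either one food covers both requirements or two foods hit both targets exactly; no other combination can be cheaper.
tofu only: max(968/249, 14/1) = 14 servings → $10.50.
carrots only: max(968/39, 14/2) = 24.82 servings → $6.21.
tempeh only: max(968/103, 14/5) = 9.398 servings → $11.28.
pasta only: max(968/11, 14/2) = 88 servings → $26.40.
tofu + carrots with both tight: 3.028 servings and 5.486 servings → $3.64.
tofu + tempeh with both tight: 2.975 servings and 2.205 servings → $4.88.
tofu + pasta with both tight: 3.659 servings and 5.17 servings → $4.30.
carrots + tempeh: intersection lies outside the first quadrant.
carrots + pasta with both targets exact would need a negative amount; discard.
tempeh + pasta with both targets exact would need a negative amount; discard.
Cheapest feasible corner: $3.64.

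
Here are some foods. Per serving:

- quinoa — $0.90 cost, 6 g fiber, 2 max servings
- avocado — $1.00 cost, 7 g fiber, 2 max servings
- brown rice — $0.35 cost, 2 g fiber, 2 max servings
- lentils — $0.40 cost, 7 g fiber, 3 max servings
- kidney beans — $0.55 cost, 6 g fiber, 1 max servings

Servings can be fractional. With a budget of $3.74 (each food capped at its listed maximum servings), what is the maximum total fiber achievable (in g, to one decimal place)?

Fiber per dollar: lentils 17.5, kidney beans 10.91, avocado 7, quinoa 6.667, brown rice 5.714.
Take 3 servings of lentils: spends $1.20, +21.0 g fiber (running total 21.0 g).
Take 1 serving of kidney beans: spends $0.55, +6.0 g fiber (running total 27.0 g).
Take 1.99 servings of avocado: spends $1.99, +13.9 g fiber (running total 40.9 g).
Filling greedily by fiber-per-dollar is optimal for one linear limit, giving 40.9 g.

40.9 g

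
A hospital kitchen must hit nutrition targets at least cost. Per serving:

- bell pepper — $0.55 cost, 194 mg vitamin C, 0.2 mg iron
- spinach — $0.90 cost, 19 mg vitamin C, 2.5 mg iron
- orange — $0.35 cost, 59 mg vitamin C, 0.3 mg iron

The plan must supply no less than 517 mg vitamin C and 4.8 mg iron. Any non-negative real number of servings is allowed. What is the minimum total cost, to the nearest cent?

$2.92

bell pepper only: max(517/194, 4.8/0.2) = 24 servings → $13.20.
spinach only: max(517/19, 4.8/2.5) = 27.21 servings → $24.49.
orange only: max(517/59, 4.8/0.3) = 16 servings → $5.60.
bell pepper + spinach with both tight: 2.496 servings and 1.72 servings → $2.92.
bell pepper + orange: intersection lies outside the first quadrant.
spinach + orange with both tight: 0.9034 servings and 8.472 servings → $3.78.
So the least-cost plan costs $2.92.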